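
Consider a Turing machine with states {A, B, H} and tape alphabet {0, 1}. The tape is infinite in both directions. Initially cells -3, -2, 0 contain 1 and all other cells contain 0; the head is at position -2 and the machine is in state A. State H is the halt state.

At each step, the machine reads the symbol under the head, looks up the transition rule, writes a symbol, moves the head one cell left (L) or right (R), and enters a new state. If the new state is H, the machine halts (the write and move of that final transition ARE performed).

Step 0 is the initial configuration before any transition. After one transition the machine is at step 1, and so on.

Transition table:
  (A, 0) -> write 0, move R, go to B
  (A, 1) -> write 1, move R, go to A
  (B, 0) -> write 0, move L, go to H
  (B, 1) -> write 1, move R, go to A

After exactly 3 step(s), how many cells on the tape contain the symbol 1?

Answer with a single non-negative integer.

Answer: 3

Derivation:
Step 1: in state A at pos -2, read 1 -> (A,1)->write 1,move R,goto A. Now: state=A, head=-1, tape[-4..1]=011010 (head:    ^)
Step 2: in state A at pos -1, read 0 -> (A,0)->write 0,move R,goto B. Now: state=B, head=0, tape[-4..1]=011010 (head:     ^)
Step 3: in state B at pos 0, read 1 -> (B,1)->write 1,move R,goto A. Now: state=A, head=1, tape[-4..2]=0110100 (head:      ^)
Cells containing 1 after step 3: {-3, -2, 0} -> 3 cell(s)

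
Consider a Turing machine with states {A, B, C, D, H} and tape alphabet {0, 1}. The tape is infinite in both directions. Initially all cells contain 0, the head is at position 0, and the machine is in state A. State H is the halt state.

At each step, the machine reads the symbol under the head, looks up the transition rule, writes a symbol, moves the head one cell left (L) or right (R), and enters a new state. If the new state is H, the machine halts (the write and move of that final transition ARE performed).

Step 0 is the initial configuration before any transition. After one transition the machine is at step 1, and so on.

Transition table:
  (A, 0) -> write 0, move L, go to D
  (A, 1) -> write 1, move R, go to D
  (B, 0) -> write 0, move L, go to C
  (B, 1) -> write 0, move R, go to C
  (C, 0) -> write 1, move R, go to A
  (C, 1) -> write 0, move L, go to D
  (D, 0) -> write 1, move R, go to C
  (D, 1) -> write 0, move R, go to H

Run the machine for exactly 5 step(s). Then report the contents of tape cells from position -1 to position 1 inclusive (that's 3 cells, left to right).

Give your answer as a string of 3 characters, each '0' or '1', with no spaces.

Step 1: in state A at pos 0, read 0 -> (A,0)->write 0,move L,goto D. Now: state=D, head=-1, tape[-2..1]=0000 (head:  ^)
Step 2: in state D at pos -1, read 0 -> (D,0)->write 1,move R,goto C. Now: state=C, head=0, tape[-2..1]=0100 (head:   ^)
Step 3: in state C at pos 0, read 0 -> (C,0)->write 1,move R,goto A. Now: state=A, head=1, tape[-2..2]=01100 (head:    ^)
Step 4: in state A at pos 1, read 0 -> (A,0)->write 0,move L,goto D. Now: state=D, head=0, tape[-2..2]=01100 (head:   ^)
Step 5: in state D at pos 0, read 1 -> (D,1)->write 0,move R,goto H. Now: state=H, head=1, tape[-2..2]=01000 (head:    ^)

Answer: 100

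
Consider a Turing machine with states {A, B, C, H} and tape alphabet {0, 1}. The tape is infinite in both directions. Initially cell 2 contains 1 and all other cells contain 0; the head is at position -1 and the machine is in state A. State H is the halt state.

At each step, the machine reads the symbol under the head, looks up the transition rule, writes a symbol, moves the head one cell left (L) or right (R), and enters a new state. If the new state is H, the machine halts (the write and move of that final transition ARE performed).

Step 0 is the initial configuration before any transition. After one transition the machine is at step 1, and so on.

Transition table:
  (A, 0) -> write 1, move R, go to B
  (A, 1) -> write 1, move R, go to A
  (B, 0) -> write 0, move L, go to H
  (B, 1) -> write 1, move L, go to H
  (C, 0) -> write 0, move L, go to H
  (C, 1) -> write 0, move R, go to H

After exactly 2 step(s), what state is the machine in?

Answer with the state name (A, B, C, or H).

Step 1: in state A at pos -1, read 0 -> (A,0)->write 1,move R,goto B. Now: state=B, head=0, tape[-2..3]=010010 (head:   ^)
Step 2: in state B at pos 0, read 0 -> (B,0)->write 0,move L,goto H. Now: state=H, head=-1, tape[-2..3]=010010 (head:  ^)

Answer: H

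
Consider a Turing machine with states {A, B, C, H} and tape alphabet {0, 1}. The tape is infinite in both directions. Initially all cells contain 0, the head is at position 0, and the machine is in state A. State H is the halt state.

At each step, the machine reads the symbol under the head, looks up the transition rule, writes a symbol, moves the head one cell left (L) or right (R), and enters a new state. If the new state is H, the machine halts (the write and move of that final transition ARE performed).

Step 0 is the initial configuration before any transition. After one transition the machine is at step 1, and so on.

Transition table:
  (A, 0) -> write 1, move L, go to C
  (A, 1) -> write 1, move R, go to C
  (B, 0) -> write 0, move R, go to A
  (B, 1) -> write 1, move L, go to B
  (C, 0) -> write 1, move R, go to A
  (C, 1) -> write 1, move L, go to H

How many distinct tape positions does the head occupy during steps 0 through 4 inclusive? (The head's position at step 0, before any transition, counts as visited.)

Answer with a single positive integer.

Step 1: in state A at pos 0, read 0 -> (A,0)->write 1,move L,goto C. Now: state=C, head=-1, tape[-2..1]=0010 (head:  ^)
Step 2: in state C at pos -1, read 0 -> (C,0)->write 1,move R,goto A. Now: state=A, head=0, tape[-2..1]=0110 (head:   ^)
Step 3: in state A at pos 0, read 1 -> (A,1)->write 1,move R,goto C. Now: state=C, head=1, tape[-2..2]=01100 (head:    ^)
Step 4: in state C at pos 1, read 0 -> (C,0)->write 1,move R,goto A. Now: state=A, head=2, tape[-2..3]=011100 (head:     ^)
Head positions at steps 0..4: starting at 0, distinct positions visited = {-1, 0, 1, 2} -> 4 position(s)

Answer: 4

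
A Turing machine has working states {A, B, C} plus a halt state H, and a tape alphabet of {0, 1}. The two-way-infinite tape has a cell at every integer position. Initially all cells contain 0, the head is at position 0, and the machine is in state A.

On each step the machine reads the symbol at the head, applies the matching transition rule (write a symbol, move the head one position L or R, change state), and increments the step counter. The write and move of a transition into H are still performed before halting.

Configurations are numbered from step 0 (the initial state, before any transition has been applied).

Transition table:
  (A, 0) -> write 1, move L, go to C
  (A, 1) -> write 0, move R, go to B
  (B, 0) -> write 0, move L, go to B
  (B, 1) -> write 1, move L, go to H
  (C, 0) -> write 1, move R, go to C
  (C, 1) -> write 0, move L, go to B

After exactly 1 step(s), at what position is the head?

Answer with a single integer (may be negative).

Step 1: in state A at pos 0, read 0 -> (A,0)->write 1,move L,goto C. Now: state=C, head=-1, tape[-2..1]=0010 (head:  ^)

Answer: -1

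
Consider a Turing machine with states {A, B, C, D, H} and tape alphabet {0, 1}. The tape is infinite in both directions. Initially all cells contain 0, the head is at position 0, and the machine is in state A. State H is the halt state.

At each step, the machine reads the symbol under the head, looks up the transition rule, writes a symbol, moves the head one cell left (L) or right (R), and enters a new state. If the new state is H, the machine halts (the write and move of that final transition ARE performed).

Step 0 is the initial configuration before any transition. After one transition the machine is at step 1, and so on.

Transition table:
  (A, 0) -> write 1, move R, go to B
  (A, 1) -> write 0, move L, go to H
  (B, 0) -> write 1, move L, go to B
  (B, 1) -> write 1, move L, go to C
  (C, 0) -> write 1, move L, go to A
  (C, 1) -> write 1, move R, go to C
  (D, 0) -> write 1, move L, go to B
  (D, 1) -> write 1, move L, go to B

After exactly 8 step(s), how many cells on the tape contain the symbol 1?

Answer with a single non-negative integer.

Answer: 4

Derivation:
Step 1: in state A at pos 0, read 0 -> (A,0)->write 1,move R,goto B. Now: state=B, head=1, tape[-1..2]=0100 (head:   ^)
Step 2: in state B at pos 1, read 0 -> (B,0)->write 1,move L,goto B. Now: state=B, head=0, tape[-1..2]=0110 (head:  ^)
Step 3: in state B at pos 0, read 1 -> (B,1)->write 1,move L,goto C. Now: state=C, head=-1, tape[-2..2]=00110 (head:  ^)
Step 4: in state C at pos -1, read 0 -> (C,0)->write 1,move L,goto A. Now: state=A, head=-2, tape[-3..2]=001110 (head:  ^)
Step 5: in state A at pos -2, read 0 -> (A,0)->write 1,move R,goto B. Now: state=B, head=-1, tape[-3..2]=011110 (head:   ^)
Step 6: in state B at pos -1, read 1 -> (B,1)->write 1,move L,goto C. Now: state=C, head=-2, tape[-3..2]=011110 (head:  ^)
Step 7: in state C at pos -2, read 1 -> (C,1)->write 1,move R,goto C. Now: state=C, head=-1, tape[-3..2]=011110 (head:   ^)
Step 8: in state C at pos -1, read 1 -> (C,1)->write 1,move R,goto C. Now: state=C, head=0, tape[-3..2]=011110 (head:    ^)
Cells containing 1 after step 8: {-2, -1, 0, 1} -> 4 cell(s)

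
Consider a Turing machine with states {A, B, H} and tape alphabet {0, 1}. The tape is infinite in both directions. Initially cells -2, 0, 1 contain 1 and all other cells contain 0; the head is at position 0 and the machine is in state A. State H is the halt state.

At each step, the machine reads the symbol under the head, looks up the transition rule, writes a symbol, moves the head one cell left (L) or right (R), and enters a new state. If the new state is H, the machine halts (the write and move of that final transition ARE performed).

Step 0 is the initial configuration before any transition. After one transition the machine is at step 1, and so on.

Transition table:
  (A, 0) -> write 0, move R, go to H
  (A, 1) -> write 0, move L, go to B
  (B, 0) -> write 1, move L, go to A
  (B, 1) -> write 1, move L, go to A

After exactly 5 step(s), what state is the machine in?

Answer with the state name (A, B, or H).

Step 1: in state A at pos 0, read 1 -> (A,1)->write 0,move L,goto B. Now: state=B, head=-1, tape[-3..2]=010010 (head:   ^)
Step 2: in state B at pos -1, read 0 -> (B,0)->write 1,move L,goto A. Now: state=A, head=-2, tape[-3..2]=011010 (head:  ^)
Step 3: in state A at pos -2, read 1 -> (A,1)->write 0,move L,goto B. Now: state=B, head=-3, tape[-4..2]=0001010 (head:  ^)
Step 4: in state B at pos -3, read 0 -> (B,0)->write 1,move L,goto A. Now: state=A, head=-4, tape[-5..2]=00101010 (head:  ^)
Step 5: in state A at pos -4, read 0 -> (A,0)->write 0,move R,goto H. Now: state=H, head=-3, tape[-5..2]=00101010 (head:   ^)

Answer: H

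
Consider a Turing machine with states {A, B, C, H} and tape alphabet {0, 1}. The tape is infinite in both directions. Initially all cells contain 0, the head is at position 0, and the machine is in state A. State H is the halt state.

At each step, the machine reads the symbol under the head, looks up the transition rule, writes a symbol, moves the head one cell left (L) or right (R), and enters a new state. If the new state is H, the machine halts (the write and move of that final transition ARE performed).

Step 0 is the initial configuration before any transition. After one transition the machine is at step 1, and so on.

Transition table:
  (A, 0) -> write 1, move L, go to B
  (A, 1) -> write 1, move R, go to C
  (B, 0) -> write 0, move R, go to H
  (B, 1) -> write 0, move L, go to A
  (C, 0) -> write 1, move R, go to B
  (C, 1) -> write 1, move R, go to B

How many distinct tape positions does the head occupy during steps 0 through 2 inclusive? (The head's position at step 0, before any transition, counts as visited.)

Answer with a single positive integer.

Step 1: in state A at pos 0, read 0 -> (A,0)->write 1,move L,goto B. Now: state=B, head=-1, tape[-2..1]=0010 (head:  ^)
Step 2: in state B at pos -1, read 0 -> (B,0)->write 0,move R,goto H. Now: state=H, head=0, tape[-2..1]=0010 (head:   ^)
Head positions at steps 0..2: starting at 0, distinct positions visited = {-1, 0} -> 2 position(s)

Answer: 2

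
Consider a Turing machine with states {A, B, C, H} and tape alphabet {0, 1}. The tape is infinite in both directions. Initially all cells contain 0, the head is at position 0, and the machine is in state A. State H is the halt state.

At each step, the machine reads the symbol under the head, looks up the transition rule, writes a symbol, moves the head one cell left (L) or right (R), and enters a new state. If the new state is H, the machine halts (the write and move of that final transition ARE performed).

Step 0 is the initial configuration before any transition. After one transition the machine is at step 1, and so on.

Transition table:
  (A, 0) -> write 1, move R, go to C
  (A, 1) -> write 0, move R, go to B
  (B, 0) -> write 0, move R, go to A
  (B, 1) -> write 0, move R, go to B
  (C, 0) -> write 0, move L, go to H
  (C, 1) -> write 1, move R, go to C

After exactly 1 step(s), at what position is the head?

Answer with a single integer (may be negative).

Answer: 1

Derivation:
Step 1: in state A at pos 0, read 0 -> (A,0)->write 1,move R,goto C. Now: state=C, head=1, tape[-1..2]=0100 (head:   ^)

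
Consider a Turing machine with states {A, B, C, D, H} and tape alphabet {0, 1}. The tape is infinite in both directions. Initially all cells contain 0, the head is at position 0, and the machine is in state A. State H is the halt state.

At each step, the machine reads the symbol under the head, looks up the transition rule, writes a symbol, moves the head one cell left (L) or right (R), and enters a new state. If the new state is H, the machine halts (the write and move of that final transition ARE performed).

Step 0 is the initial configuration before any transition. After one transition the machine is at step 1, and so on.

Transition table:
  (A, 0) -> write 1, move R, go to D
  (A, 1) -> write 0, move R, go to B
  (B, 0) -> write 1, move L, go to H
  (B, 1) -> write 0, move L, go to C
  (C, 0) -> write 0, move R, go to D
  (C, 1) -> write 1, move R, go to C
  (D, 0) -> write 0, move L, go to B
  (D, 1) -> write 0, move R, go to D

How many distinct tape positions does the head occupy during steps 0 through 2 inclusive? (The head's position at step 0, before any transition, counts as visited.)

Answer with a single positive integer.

Answer: 2

Derivation:
Step 1: in state A at pos 0, read 0 -> (A,0)->write 1,move R,goto D. Now: state=D, head=1, tape[-1..2]=0100 (head:   ^)
Step 2: in state D at pos 1, read 0 -> (D,0)->write 0,move L,goto B. Now: state=B, head=0, tape[-1..2]=0100 (head:  ^)
Head positions at steps 0..2: starting at 0, distinct positions visited = {0, 1} -> 2 position(s)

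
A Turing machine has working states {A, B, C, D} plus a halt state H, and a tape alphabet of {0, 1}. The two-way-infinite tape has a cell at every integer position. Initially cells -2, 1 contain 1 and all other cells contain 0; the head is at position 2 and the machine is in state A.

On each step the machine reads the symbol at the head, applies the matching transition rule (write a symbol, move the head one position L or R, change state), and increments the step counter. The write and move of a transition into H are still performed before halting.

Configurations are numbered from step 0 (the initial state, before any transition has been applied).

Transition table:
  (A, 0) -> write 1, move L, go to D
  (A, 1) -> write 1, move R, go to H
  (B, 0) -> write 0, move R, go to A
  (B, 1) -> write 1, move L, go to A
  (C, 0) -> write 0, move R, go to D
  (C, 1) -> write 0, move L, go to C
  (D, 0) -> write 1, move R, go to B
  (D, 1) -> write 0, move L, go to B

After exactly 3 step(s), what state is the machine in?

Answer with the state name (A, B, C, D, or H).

Step 1: in state A at pos 2, read 0 -> (A,0)->write 1,move L,goto D. Now: state=D, head=1, tape[-3..3]=0100110 (head:     ^)
Step 2: in state D at pos 1, read 1 -> (D,1)->write 0,move L,goto B. Now: state=B, head=0, tape[-3..3]=0100010 (head:    ^)
Step 3: in state B at pos 0, read 0 -> (B,0)->write 0,move R,goto A. Now: state=A, head=1, tape[-3..3]=0100010 (head:     ^)

Answer: A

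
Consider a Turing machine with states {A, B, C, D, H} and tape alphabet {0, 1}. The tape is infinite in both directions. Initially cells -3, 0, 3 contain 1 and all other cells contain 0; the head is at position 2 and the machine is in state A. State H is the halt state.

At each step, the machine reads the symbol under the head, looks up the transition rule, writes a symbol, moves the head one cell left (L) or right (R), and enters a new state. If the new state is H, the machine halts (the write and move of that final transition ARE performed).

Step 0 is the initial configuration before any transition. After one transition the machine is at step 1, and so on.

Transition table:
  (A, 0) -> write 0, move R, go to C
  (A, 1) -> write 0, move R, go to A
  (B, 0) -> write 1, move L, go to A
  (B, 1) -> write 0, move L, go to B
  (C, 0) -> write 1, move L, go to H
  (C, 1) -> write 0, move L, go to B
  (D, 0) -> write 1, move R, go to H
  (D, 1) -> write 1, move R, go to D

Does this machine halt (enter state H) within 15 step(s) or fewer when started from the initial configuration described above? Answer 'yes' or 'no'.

Answer: yes

Derivation:
Step 1: in state A at pos 2, read 0 -> (A,0)->write 0,move R,goto C. Now: state=C, head=3, tape[-4..4]=010010010 (head:        ^)
Step 2: in state C at pos 3, read 1 -> (C,1)->write 0,move L,goto B. Now: state=B, head=2, tape[-4..4]=010010000 (head:       ^)
Step 3: in state B at pos 2, read 0 -> (B,0)->write 1,move L,goto A. Now: state=A, head=1, tape[-4..4]=010010100 (head:      ^)
Step 4: in state A at pos 1, read 0 -> (A,0)->write 0,move R,goto C. Now: state=C, head=2, tape[-4..4]=010010100 (head:       ^)
Step 5: in state C at pos 2, read 1 -> (C,1)->write 0,move L,goto B. Now: state=B, head=1, tape[-4..4]=010010000 (head:      ^)
Step 6: in state B at pos 1, read 0 -> (B,0)->write 1,move L,goto A. Now: state=A, head=0, tape[-4..4]=010011000 (head:     ^)
Step 7: in state A at pos 0, read 1 -> (A,1)->write 0,move R,goto A. Now: state=A, head=1, tape[-4..4]=010001000 (head:      ^)
Step 8: in state A at pos 1, read 1 -> (A,1)->write 0,move R,goto A. Now: state=A, head=2, tape[-4..4]=010000000 (head:       ^)
Step 9: in state A at pos 2, read 0 -> (A,0)->write 0,move R,goto C. Now: state=C, head=3, tape[-4..4]=010000000 (head:        ^)
Step 10: in state C at pos 3, read 0 -> (C,0)->write 1,move L,goto H. Now: state=H, head=2, tape[-4..4]=010000010 (head:       ^)
State H reached at step 10; 10 <= 15 -> yes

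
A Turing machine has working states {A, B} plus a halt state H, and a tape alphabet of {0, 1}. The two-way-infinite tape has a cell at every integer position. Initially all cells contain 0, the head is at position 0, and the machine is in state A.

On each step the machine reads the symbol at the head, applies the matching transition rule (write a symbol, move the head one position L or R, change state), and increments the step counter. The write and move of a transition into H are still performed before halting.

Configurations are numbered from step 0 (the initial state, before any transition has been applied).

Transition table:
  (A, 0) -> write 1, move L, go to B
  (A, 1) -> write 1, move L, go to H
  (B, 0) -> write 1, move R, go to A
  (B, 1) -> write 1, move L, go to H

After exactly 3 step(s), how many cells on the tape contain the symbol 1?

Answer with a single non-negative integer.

Answer: 2

Derivation:
Step 1: in state A at pos 0, read 0 -> (A,0)->write 1,move L,goto B. Now: state=B, head=-1, tape[-2..1]=0010 (head:  ^)
Step 2: in state B at pos -1, read 0 -> (B,0)->write 1,move R,goto A. Now: state=A, head=0, tape[-2..1]=0110 (head:   ^)
Step 3: in state A at pos 0, read 1 -> (A,1)->write 1,move L,goto H. Now: state=H, head=-1, tape[-2..1]=0110 (head:  ^)
Cells containing 1 after step 3: {-1, 0} -> 2 cell(s)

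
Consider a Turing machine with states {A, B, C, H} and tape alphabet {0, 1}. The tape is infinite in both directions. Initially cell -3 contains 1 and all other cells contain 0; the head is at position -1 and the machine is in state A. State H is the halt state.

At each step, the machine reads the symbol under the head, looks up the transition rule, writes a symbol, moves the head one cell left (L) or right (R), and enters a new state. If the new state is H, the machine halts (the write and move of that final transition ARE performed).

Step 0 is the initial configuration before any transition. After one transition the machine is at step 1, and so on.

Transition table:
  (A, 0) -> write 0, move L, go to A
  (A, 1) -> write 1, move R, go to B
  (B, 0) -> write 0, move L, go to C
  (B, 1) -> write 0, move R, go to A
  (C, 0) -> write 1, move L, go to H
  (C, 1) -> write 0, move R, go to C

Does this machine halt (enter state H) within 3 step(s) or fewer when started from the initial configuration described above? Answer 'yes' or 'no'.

Step 1: in state A at pos -1, read 0 -> (A,0)->write 0,move L,goto A. Now: state=A, head=-2, tape[-4..0]=01000 (head:   ^)
Step 2: in state A at pos -2, read 0 -> (A,0)->write 0,move L,goto A. Now: state=A, head=-3, tape[-4..0]=01000 (head:  ^)
Step 3: in state A at pos -3, read 1 -> (A,1)->write 1,move R,goto B. Now: state=B, head=-2, tape[-4..0]=01000 (head:   ^)
After 3 step(s): state = B (not H) -> not halted within 3 -> no

Answer: no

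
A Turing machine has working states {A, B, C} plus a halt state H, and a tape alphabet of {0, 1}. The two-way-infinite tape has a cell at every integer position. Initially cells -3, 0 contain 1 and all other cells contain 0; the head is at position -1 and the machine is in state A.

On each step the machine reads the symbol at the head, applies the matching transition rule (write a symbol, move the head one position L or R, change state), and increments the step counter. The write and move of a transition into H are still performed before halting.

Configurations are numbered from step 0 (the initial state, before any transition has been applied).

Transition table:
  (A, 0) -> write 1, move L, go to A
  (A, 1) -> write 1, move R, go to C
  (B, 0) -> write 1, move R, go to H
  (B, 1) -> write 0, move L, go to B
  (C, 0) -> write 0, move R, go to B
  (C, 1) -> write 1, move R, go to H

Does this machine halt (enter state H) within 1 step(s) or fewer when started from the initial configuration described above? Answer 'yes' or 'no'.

Step 1: in state A at pos -1, read 0 -> (A,0)->write 1,move L,goto A. Now: state=A, head=-2, tape[-4..1]=010110 (head:   ^)
After 1 step(s): state = A (not H) -> not halted within 1 -> no

Answer: no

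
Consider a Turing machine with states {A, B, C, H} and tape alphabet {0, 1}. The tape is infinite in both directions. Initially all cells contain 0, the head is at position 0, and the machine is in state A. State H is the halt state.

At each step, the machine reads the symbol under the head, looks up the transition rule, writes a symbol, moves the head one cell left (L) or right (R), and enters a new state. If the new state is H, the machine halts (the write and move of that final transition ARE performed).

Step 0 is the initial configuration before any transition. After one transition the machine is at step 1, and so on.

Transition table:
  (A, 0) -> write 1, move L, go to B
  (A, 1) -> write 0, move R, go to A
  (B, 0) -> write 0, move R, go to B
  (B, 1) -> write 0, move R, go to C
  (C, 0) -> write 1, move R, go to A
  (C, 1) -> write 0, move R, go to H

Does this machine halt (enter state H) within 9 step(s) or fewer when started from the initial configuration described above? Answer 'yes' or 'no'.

Step 1: in state A at pos 0, read 0 -> (A,0)->write 1,move L,goto B. Now: state=B, head=-1, tape[-2..1]=0010 (head:  ^)
Step 2: in state B at pos -1, read 0 -> (B,0)->write 0,move R,goto B. Now: state=B, head=0, tape[-2..1]=0010 (head:   ^)
Step 3: in state B at pos 0, read 1 -> (B,1)->write 0,move R,goto C. Now: state=C, head=1, tape[-2..2]=00000 (head:    ^)
Step 4: in state C at pos 1, read 0 -> (C,0)->write 1,move R,goto A. Now: state=A, head=2, tape[-2..3]=000100 (head:     ^)
Step 5: in state A at pos 2, read 0 -> (A,0)->write 1,move L,goto B. Now: state=B, head=1, tape[-2..3]=000110 (head:    ^)
Step 6: in state B at pos 1, read 1 -> (B,1)->write 0,move R,goto C. Now: state=C, head=2, tape[-2..3]=000010 (head:     ^)
Step 7: in state C at pos 2, read 1 -> (C,1)->write 0,move R,goto H. Now: state=H, head=3, tape[-2..4]=0000000 (head:      ^)
State H reached at step 7; 7 <= 9 -> yes

Answer: yes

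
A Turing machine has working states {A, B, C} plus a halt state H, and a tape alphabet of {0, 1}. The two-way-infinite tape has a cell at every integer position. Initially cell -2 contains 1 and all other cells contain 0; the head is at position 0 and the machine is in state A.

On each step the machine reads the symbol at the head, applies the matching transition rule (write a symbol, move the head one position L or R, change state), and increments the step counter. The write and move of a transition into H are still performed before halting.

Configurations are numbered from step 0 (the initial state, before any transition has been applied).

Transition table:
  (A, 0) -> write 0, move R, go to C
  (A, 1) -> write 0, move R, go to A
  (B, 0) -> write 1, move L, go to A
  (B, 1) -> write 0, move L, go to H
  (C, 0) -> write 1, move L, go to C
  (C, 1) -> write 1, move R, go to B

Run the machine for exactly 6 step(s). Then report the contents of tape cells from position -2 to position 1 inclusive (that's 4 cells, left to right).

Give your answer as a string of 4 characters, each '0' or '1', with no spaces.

Step 1: in state A at pos 0, read 0 -> (A,0)->write 0,move R,goto C. Now: state=C, head=1, tape[-3..2]=010000 (head:     ^)
Step 2: in state C at pos 1, read 0 -> (C,0)->write 1,move L,goto C. Now: state=C, head=0, tape[-3..2]=010010 (head:    ^)
Step 3: in state C at pos 0, read 0 -> (C,0)->write 1,move L,goto C. Now: state=C, head=-1, tape[-3..2]=010110 (head:   ^)
Step 4: in state C at pos -1, read 0 -> (C,0)->write 1,move L,goto C. Now: state=C, head=-2, tape[-3..2]=011110 (head:  ^)
Step 5: in state C at pos -2, read 1 -> (C,1)->write 1,move R,goto B. Now: state=B, head=-1, tape[-3..2]=011110 (head:   ^)
Step 6: in state B at pos -1, read 1 -> (B,1)->write 0,move L,goto H. Now: state=H, head=-2, tape[-3..2]=010110 (head:  ^)

Answer: 1011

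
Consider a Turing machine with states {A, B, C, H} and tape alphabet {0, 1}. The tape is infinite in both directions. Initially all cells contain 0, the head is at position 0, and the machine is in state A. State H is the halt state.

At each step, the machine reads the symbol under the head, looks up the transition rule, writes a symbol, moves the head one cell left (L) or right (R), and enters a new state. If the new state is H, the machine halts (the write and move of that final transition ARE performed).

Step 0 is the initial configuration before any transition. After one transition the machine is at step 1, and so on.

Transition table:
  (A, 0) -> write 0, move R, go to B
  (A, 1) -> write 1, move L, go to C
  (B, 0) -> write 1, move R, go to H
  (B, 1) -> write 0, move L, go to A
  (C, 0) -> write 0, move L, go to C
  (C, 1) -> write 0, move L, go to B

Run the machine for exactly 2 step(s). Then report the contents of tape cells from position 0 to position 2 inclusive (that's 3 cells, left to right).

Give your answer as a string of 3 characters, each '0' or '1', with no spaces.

Step 1: in state A at pos 0, read 0 -> (A,0)->write 0,move R,goto B. Now: state=B, head=1, tape[-1..2]=0000 (head:   ^)
Step 2: in state B at pos 1, read 0 -> (B,0)->write 1,move R,goto H. Now: state=H, head=2, tape[-1..3]=00100 (head:    ^)

Answer: 010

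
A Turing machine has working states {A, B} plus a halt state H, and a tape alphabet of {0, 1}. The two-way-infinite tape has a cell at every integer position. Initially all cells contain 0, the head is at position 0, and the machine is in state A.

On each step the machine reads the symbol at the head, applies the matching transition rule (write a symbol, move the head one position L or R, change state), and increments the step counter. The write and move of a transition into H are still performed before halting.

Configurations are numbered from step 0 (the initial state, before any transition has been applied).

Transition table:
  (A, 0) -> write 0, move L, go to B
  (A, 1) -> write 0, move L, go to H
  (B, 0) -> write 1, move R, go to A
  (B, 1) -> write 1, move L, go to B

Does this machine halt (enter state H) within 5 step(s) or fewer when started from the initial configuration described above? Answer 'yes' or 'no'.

Step 1: in state A at pos 0, read 0 -> (A,0)->write 0,move L,goto B. Now: state=B, head=-1, tape[-2..1]=0000 (head:  ^)
Step 2: in state B at pos -1, read 0 -> (B,0)->write 1,move R,goto A. Now: state=A, head=0, tape[-2..1]=0100 (head:   ^)
Step 3: in state A at pos 0, read 0 -> (A,0)->write 0,move L,goto B. Now: state=B, head=-1, tape[-2..1]=0100 (head:  ^)
Step 4: in state B at pos -1, read 1 -> (B,1)->write 1,move L,goto B. Now: state=B, head=-2, tape[-3..1]=00100 (head:  ^)
Step 5: in state B at pos -2, read 0 -> (B,0)->write 1,move R,goto A. Now: state=A, head=-1, tape[-3..1]=01100 (head:   ^)
After 5 step(s): state = A (not H) -> not halted within 5 -> no

Answer: no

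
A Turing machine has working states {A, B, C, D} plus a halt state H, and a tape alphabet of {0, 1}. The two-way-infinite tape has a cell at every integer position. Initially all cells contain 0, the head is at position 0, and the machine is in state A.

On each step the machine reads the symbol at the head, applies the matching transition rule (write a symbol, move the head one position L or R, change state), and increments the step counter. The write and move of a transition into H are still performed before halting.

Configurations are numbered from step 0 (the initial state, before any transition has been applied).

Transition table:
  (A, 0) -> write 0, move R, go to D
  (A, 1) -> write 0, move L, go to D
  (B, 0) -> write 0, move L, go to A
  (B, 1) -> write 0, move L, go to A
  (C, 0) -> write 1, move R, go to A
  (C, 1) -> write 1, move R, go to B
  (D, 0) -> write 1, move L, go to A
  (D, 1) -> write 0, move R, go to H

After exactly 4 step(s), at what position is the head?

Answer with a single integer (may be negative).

Step 1: in state A at pos 0, read 0 -> (A,0)->write 0,move R,goto D. Now: state=D, head=1, tape[-1..2]=0000 (head:   ^)
Step 2: in state D at pos 1, read 0 -> (D,0)->write 1,move L,goto A. Now: state=A, head=0, tape[-1..2]=0010 (head:  ^)
Step 3: in state A at pos 0, read 0 -> (A,0)->write 0,move R,goto D. Now: state=D, head=1, tape[-1..2]=0010 (head:   ^)
Step 4: in state D at pos 1, read 1 -> (D,1)->write 0,move R,goto H. Now: state=H, head=2, tape[-1..3]=00000 (head:    ^)

Answer: 2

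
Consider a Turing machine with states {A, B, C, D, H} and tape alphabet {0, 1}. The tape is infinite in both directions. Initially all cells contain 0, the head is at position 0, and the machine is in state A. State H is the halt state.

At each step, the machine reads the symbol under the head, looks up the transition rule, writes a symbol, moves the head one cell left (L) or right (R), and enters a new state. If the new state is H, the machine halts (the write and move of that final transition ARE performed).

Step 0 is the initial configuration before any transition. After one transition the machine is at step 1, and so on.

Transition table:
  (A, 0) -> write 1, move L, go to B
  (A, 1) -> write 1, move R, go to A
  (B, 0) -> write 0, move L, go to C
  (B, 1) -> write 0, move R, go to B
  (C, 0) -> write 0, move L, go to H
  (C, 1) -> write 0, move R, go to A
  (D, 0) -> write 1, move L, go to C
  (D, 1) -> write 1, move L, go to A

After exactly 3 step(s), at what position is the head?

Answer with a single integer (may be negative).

Answer: -3

Derivation:
Step 1: in state A at pos 0, read 0 -> (A,0)->write 1,move L,goto B. Now: state=B, head=-1, tape[-2..1]=0010 (head:  ^)
Step 2: in state B at pos -1, read 0 -> (B,0)->write 0,move L,goto C. Now: state=C, head=-2, tape[-3..1]=00010 (head:  ^)
Step 3: in state C at pos -2, read 0 -> (C,0)->write 0,move L,goto H. Now: state=H, head=-3, tape[-4..1]=000010 (head:  ^)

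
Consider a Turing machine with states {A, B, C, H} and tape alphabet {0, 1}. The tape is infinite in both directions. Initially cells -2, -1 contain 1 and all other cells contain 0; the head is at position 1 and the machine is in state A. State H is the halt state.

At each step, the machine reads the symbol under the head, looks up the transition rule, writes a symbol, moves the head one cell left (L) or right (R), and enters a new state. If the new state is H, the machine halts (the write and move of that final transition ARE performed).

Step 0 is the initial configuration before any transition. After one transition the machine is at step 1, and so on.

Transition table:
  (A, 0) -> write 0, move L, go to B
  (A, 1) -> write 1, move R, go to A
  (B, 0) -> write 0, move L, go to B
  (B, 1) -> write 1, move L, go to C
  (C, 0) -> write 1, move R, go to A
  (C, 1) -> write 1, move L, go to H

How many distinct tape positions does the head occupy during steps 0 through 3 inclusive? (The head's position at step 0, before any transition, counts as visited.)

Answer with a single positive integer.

Answer: 4

Derivation:
Step 1: in state A at pos 1, read 0 -> (A,0)->write 0,move L,goto B. Now: state=B, head=0, tape[-3..2]=011000 (head:    ^)
Step 2: in state B at pos 0, read 0 -> (B,0)->write 0,move L,goto B. Now: state=B, head=-1, tape[-3..2]=011000 (head:   ^)
Step 3: in state B at pos -1, read 1 -> (B,1)->write 1,move L,goto C. Now: state=C, head=-2, tape[-3..2]=011000 (head:  ^)
Head positions at steps 0..3: starting at 1, distinct positions visited = {-2, -1, 0, 1} -> 4 position(s)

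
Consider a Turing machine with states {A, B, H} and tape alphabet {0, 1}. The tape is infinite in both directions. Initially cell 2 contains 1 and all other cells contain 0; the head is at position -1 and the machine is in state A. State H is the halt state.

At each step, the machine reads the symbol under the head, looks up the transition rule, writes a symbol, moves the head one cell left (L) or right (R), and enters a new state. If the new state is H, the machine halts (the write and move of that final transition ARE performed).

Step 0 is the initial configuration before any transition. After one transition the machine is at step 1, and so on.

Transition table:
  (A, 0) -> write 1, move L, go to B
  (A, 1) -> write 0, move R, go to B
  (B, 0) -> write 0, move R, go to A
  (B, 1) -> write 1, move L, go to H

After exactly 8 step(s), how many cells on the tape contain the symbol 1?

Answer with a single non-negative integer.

Step 1: in state A at pos -1, read 0 -> (A,0)->write 1,move L,goto B. Now: state=B, head=-2, tape[-3..3]=0010010 (head:  ^)
Step 2: in state B at pos -2, read 0 -> (B,0)->write 0,move R,goto A. Now: state=A, head=-1, tape[-3..3]=0010010 (head:   ^)
Step 3: in state A at pos -1, read 1 -> (A,1)->write 0,move R,goto B. Now: state=B, head=0, tape[-3..3]=0000010 (head:    ^)
Step 4: in state B at pos 0, read 0 -> (B,0)->write 0,move R,goto A. Now: state=A, head=1, tape[-3..3]=0000010 (head:     ^)
Step 5: in state A at pos 1, read 0 -> (A,0)->write 1,move L,goto B. Now: state=B, head=0, tape[-3..3]=0000110 (head:    ^)
Step 6: in state B at pos 0, read 0 -> (B,0)->write 0,move R,goto A. Now: state=A, head=1, tape[-3..3]=0000110 (head:     ^)
Step 7: in state A at pos 1, read 1 -> (A,1)->write 0,move R,goto B. Now: state=B, head=2, tape[-3..3]=0000010 (head:      ^)
Step 8: in state B at pos 2, read 1 -> (B,1)->write 1,move L,goto H. Now: state=H, head=1, tape[-3..3]=0000010 (head:     ^)
Cells containing 1 after step 8: {2} -> 1 cell(s)

Answer: 1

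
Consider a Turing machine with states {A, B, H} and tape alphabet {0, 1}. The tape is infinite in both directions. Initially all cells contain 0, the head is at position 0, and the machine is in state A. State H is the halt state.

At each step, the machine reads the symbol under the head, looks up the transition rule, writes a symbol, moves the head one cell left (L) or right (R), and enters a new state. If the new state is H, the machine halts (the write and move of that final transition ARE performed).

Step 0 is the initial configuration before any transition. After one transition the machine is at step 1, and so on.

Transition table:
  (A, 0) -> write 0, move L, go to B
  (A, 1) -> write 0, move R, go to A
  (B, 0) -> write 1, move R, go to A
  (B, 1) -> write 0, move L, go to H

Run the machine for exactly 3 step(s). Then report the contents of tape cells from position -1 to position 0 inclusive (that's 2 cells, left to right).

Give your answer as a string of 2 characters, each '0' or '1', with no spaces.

Answer: 10

Derivation:
Step 1: in state A at pos 0, read 0 -> (A,0)->write 0,move L,goto B. Now: state=B, head=-1, tape[-2..1]=0000 (head:  ^)
Step 2: in state B at pos -1, read 0 -> (B,0)->write 1,move R,goto A. Now: state=A, head=0, tape[-2..1]=0100 (head:   ^)
Step 3: in state A at pos 0, read 0 -> (A,0)->write 0,move L,goto B. Now: state=B, head=-1, tape[-2..1]=0100 (head:  ^)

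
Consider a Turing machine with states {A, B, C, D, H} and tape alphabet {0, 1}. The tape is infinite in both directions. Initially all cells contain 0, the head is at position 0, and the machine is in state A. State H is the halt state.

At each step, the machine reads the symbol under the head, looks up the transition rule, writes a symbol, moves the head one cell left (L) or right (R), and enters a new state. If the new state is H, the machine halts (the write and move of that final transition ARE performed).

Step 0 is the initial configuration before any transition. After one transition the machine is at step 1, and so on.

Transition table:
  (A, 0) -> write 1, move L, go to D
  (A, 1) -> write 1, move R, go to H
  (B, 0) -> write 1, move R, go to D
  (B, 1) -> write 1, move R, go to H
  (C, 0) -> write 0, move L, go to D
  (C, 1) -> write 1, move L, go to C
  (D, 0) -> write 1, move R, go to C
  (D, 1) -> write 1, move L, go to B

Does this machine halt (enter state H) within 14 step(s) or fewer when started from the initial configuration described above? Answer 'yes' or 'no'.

Step 1: in state A at pos 0, read 0 -> (A,0)->write 1,move L,goto D. Now: state=D, head=-1, tape[-2..1]=0010 (head:  ^)
Step 2: in state D at pos -1, read 0 -> (D,0)->write 1,move R,goto C. Now: state=C, head=0, tape[-2..1]=0110 (head:   ^)
Step 3: in state C at pos 0, read 1 -> (C,1)->write 1,move L,goto C. Now: state=C, head=-1, tape[-2..1]=0110 (head:  ^)
Step 4: in state C at pos -1, read 1 -> (C,1)->write 1,move L,goto C. Now: state=C, head=-2, tape[-3..1]=00110 (head:  ^)
Step 5: in state C at pos -2, read 0 -> (C,0)->write 0,move L,goto D. Now: state=D, head=-3, tape[-4..1]=000110 (head:  ^)
Step 6: in state D at pos -3, read 0 -> (D,0)->write 1,move R,goto C. Now: state=C, head=-2, tape[-4..1]=010110 (head:   ^)
Step 7: in state C at pos -2, read 0 -> (C,0)->write 0,move L,goto D. Now: state=D, head=-3, tape[-4..1]=010110 (head:  ^)
Step 8: in state D at pos -3, read 1 -> (D,1)->write 1,move L,goto B. Now: state=B, head=-4, tape[-5..1]=0010110 (head:  ^)
Step 9: in state B at pos -4, read 0 -> (B,0)->write 1,move R,goto D. Now: state=D, head=-3, tape[-5..1]=0110110 (head:   ^)
Step 10: in state D at pos -3, read 1 -> (D,1)->write 1,move L,goto B. Now: state=B, head=-4, tape[-5..1]=0110110 (head:  ^)
Step 11: in state B at pos -4, read 1 -> (B,1)->write 1,move R,goto H. Now: state=H, head=-3, tape[-5..1]=0110110 (head:   ^)
State H reached at step 11; 11 <= 14 -> yes

Answer: yes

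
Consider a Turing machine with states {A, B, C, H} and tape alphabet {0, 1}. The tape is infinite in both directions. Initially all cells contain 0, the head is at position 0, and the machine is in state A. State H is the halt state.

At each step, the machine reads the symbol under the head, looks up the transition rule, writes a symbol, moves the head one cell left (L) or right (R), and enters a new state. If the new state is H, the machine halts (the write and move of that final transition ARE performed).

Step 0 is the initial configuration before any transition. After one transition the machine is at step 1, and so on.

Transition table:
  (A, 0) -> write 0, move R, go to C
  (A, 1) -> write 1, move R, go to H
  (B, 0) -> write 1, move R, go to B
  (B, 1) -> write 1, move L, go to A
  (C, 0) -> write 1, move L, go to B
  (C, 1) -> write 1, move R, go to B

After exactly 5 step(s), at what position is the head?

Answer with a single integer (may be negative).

Answer: 1

Derivation:
Step 1: in state A at pos 0, read 0 -> (A,0)->write 0,move R,goto C. Now: state=C, head=1, tape[-1..2]=0000 (head:   ^)
Step 2: in state C at pos 1, read 0 -> (C,0)->write 1,move L,goto B. Now: state=B, head=0, tape[-1..2]=0010 (head:  ^)
Step 3: in state B at pos 0, read 0 -> (B,0)->write 1,move R,goto B. Now: state=B, head=1, tape[-1..2]=0110 (head:   ^)
Step 4: in state B at pos 1, read 1 -> (B,1)->write 1,move L,goto A. Now: state=A, head=0, tape[-1..2]=0110 (head:  ^)
Step 5: in state A at pos 0, read 1 -> (A,1)->write 1,move R,goto H. Now: state=H, head=1, tape[-1..2]=0110 (head:   ^)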